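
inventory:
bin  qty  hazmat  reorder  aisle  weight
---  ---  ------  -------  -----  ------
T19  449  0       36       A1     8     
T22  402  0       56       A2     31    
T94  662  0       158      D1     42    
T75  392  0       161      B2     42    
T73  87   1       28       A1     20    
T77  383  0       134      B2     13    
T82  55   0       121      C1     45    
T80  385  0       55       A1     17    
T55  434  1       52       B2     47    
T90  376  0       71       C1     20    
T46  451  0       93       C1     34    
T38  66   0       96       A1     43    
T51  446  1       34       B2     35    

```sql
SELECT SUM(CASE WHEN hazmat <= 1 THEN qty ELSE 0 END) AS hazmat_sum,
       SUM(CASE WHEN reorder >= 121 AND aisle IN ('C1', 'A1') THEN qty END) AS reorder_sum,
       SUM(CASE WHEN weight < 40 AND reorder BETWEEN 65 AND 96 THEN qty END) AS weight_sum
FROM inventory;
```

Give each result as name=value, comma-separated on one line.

hazmat_sum=4588, reorder_sum=55, weight_sum=827

[hazmat_sum: hazmat <= 1]
bin=T19: ✓ → 449
bin=T22: ✓ → 402
bin=T94: ✓ → 662
bin=T75: ✓ → 392
bin=T73: ✓ → 87
bin=T77: ✓ → 383
bin=T82: ✓ → 55
bin=T80: ✓ → 385
bin=T55: ✓ → 434
bin=T90: ✓ → 376
bin=T46: ✓ → 451
bin=T38: ✓ → 66
bin=T51: ✓ → 446
hazmat_sum = 449 + 402 + 662 + 392 + 87 + 383 + 55 + 385 + 434 + 376 + 451 + 66 + 446 = 4588
—
[reorder_sum: reorder >= 121 AND aisle IN ('C1', 'A1')]
bin=T19: ✗
bin=T22: ✗
bin=T94: ✗
bin=T75: ✗
bin=T73: ✗
bin=T77: ✗
bin=T82: ✓ → 55
bin=T80: ✗
bin=T55: ✗
bin=T90: ✗
bin=T46: ✗
bin=T38: ✗
bin=T51: ✗
reorder_sum = 55
—
[weight_sum: weight < 40 AND reorder BETWEEN 65 AND 96]
bin=T19: ✗
bin=T22: ✗
bin=T94: ✗
bin=T75: ✗
bin=T73: ✗
bin=T77: ✗
bin=T82: ✗
bin=T80: ✗
bin=T55: ✗
bin=T90: ✓ → 376
bin=T46: ✓ → 451
bin=T38: ✗
bin=T51: ✗
weight_sum = 376 + 451 = 827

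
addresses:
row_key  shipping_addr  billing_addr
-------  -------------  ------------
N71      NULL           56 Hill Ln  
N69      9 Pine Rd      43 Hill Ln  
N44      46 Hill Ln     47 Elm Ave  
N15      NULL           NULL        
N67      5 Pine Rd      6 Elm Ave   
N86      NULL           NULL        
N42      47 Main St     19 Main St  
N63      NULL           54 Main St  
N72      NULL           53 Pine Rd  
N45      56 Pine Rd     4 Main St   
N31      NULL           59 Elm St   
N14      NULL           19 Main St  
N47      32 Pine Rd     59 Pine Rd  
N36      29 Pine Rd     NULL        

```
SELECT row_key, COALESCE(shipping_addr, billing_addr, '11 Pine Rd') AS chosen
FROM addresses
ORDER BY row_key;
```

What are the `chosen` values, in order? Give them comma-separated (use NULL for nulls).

19 Main St, 11 Pine Rd, 59 Elm St, 29 Pine Rd, 47 Main St, 46 Hill Ln, 56 Pine Rd, 32 Pine Rd, 54 Main St, 5 Pine Rd, 9 Pine Rd, 56 Hill Ln, 53 Pine Rd, 11 Pine Rd

row_key=N14: shipping_addr=NULL, billing_addr=19 Main St → 19 Main St
row_key=N15: shipping_addr=NULL, billing_addr=NULL, → literal 11 Pine Rd → 11 Pine Rd
row_key=N31: shipping_addr=NULL, billing_addr=59 Elm St → 59 Elm St
row_key=N36: shipping_addr=29 Pine Rd → 29 Pine Rd
row_key=N42: shipping_addr=47 Main St → 47 Main St
row_key=N44: shipping_addr=46 Hill Ln → 46 Hill Ln
row_key=N45: shipping_addr=56 Pine Rd → 56 Pine Rd
row_key=N47: shipping_addr=32 Pine Rd → 32 Pine Rd
row_key=N63: shipping_addr=NULL, billing_addr=54 Main St → 54 Main St
row_key=N67: shipping_addr=5 Pine Rd → 5 Pine Rd
row_key=N69: shipping_addr=9 Pine Rd → 9 Pine Rd
row_key=N71: shipping_addr=NULL, billing_addr=56 Hill Ln → 56 Hill Ln
row_key=N72: shipping_addr=NULL, billing_addr=53 Pine Rd → 53 Pine Rd
row_key=N86: shipping_addr=NULL, billing_addr=NULL, → literal 11 Pine Rd → 11 Pine Rd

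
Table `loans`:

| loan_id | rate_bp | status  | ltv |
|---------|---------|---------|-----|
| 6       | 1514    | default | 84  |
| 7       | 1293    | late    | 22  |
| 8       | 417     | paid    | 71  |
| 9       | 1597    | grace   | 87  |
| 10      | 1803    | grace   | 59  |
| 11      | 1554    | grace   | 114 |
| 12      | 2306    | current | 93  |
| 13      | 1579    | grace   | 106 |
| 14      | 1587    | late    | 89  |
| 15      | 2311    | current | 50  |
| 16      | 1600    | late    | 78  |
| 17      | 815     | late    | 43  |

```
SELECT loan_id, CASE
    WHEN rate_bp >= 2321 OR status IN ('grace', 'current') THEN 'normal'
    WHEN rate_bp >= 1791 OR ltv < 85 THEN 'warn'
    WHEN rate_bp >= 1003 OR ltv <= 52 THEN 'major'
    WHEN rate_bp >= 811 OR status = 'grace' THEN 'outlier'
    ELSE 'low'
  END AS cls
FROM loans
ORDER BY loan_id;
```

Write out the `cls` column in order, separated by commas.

loan_id=6: rate_bp >= 1791 OR ltv < 85 → warn
loan_id=7: rate_bp >= 1791 OR ltv < 85 → warn
loan_id=8: rate_bp >= 1791 OR ltv < 85 → warn
loan_id=9: rate_bp >= 2321 OR status IN ('grace', 'current') → normal
loan_id=10: rate_bp >= 2321 OR status IN ('grace', 'current') → normal
loan_id=11: rate_bp >= 2321 OR status IN ('grace', 'current') → normal
loan_id=12: rate_bp >= 2321 OR status IN ('grace', 'current') → normal
loan_id=13: rate_bp >= 2321 OR status IN ('grace', 'current') → normal
loan_id=14: rate_bp >= 1003 OR ltv <= 52 → major
loan_id=15: rate_bp >= 2321 OR status IN ('grace', 'current') → normal
loan_id=16: rate_bp >= 1791 OR ltv < 85 → warn
loan_id=17: rate_bp >= 1791 OR ltv < 85 → warn

warn, warn, warn, normal, normal, normal, normal, normal, major, normal, warn, warn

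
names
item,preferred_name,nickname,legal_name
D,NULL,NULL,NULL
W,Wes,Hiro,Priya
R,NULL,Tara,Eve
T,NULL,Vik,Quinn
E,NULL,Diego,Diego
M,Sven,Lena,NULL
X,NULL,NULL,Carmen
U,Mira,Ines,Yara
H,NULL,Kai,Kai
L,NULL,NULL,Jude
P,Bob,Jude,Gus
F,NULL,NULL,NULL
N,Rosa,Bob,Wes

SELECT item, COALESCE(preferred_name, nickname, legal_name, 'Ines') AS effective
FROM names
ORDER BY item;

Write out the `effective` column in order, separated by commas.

item=D: preferred_name=NULL, nickname=NULL, legal_name=NULL, → literal Ines → Ines
item=E: preferred_name=NULL, nickname=Diego → Diego
item=F: preferred_name=NULL, nickname=NULL, legal_name=NULL, → literal Ines → Ines
item=H: preferred_name=NULL, nickname=Kai → Kai
item=L: preferred_name=NULL, nickname=NULL, legal_name=Jude → Jude
item=M: preferred_name=Sven → Sven
item=N: preferred_name=Rosa → Rosa
item=P: preferred_name=Bob → Bob
item=R: preferred_name=NULL, nickname=Tara → Tara
item=T: preferred_name=NULL, nickname=Vik → Vik
item=U: preferred_name=Mira → Mira
item=W: preferred_name=Wes → Wes
item=X: preferred_name=NULL, nickname=NULL, legal_name=Carmen → Carmen

Ines, Diego, Ines, Kai, Jude, Sven, Rosa, Bob, Tara, Vik, Mira, Wes, Carmen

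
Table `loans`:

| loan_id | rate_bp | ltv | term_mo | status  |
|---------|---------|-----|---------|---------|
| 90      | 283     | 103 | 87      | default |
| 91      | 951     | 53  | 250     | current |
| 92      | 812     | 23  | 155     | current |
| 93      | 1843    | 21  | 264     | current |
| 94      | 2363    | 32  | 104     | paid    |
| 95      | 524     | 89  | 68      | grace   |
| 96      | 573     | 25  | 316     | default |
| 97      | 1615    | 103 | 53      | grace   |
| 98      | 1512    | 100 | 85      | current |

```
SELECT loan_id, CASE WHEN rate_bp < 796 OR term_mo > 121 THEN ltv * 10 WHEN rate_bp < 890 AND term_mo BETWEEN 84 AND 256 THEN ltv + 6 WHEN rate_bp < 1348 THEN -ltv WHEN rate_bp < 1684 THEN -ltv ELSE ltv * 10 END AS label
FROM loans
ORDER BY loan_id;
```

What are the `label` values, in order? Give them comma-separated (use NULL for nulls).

loan_id=90: rate_bp < 796 OR term_mo > 121 → 1030
loan_id=91: rate_bp < 796 OR term_mo > 121 → 530
loan_id=92: rate_bp < 796 OR term_mo > 121 → 230
loan_id=93: rate_bp < 796 OR term_mo > 121 → 210
loan_id=94: ELSE → 320
loan_id=95: rate_bp < 796 OR term_mo > 121 → 890
loan_id=96: rate_bp < 796 OR term_mo > 121 → 250
loan_id=97: rate_bp < 1684 → -103
loan_id=98: rate_bp < 1684 → -100

1030, 530, 230, 210, 320, 890, 250, -103, -100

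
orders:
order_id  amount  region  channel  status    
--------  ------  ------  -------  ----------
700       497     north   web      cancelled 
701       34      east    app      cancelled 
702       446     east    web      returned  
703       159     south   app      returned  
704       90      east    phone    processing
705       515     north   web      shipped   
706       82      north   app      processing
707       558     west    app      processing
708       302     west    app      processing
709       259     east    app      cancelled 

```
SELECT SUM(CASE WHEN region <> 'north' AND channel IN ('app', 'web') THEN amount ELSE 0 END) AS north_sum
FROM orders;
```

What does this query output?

order_id=700: ✗
order_id=701: ✓ → 34
order_id=702: ✓ → 446
order_id=703: ✓ → 159
order_id=704: ✗
order_id=705: ✗
order_id=706: ✗
order_id=707: ✓ → 558
order_id=708: ✓ → 302
order_id=709: ✓ → 259
north_sum = 34 + 446 + 159 + 558 + 302 + 259 = 1758

1758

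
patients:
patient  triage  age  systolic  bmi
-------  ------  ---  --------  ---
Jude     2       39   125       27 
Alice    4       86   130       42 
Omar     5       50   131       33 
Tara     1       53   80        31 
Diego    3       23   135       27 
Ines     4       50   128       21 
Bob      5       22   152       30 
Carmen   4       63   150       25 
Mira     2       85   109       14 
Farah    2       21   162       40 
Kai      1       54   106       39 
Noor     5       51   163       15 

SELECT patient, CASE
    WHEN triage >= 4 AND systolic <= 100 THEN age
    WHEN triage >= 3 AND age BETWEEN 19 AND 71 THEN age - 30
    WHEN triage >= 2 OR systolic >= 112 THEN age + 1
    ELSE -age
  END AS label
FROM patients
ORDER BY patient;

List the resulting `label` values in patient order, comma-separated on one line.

patient=Alice: triage >= 2 OR systolic >= 112 → 87
patient=Bob: triage >= 3 AND age BETWEEN 19 AND 71 → -8
patient=Carmen: triage >= 3 AND age BETWEEN 19 AND 71 → 33
patient=Diego: triage >= 3 AND age BETWEEN 19 AND 71 → -7
patient=Farah: triage >= 2 OR systolic >= 112 → 22
patient=Ines: triage >= 3 AND age BETWEEN 19 AND 71 → 20
patient=Jude: triage >= 2 OR systolic >= 112 → 40
patient=Kai: ELSE → -54
patient=Mira: triage >= 2 OR systolic >= 112 → 86
patient=Noor: triage >= 3 AND age BETWEEN 19 AND 71 → 21
patient=Omar: triage >= 3 AND age BETWEEN 19 AND 71 → 20
patient=Tara: ELSE → -53

87, -8, 33, -7, 22, 20, 40, -54, 86, 21, 20, -53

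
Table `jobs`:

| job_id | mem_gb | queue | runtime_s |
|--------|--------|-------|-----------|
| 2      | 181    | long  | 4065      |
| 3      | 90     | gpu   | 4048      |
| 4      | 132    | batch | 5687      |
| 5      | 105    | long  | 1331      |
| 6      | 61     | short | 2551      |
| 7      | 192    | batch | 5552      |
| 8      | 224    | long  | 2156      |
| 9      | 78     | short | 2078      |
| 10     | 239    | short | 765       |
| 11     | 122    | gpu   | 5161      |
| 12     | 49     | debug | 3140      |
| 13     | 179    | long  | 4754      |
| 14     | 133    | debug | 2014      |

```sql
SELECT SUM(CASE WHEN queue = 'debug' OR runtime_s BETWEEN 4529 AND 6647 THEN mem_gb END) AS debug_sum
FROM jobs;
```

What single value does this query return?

job_id=2: ✗
job_id=3: ✗
job_id=4: ✓ → 132
job_id=5: ✗
job_id=6: ✗
job_id=7: ✓ → 192
job_id=8: ✗
job_id=9: ✗
job_id=10: ✗
job_id=11: ✓ → 122
job_id=12: ✓ → 49
job_id=13: ✓ → 179
job_id=14: ✓ → 133
debug_sum = 132 + 192 + 122 + 49 + 179 + 133 = 807

807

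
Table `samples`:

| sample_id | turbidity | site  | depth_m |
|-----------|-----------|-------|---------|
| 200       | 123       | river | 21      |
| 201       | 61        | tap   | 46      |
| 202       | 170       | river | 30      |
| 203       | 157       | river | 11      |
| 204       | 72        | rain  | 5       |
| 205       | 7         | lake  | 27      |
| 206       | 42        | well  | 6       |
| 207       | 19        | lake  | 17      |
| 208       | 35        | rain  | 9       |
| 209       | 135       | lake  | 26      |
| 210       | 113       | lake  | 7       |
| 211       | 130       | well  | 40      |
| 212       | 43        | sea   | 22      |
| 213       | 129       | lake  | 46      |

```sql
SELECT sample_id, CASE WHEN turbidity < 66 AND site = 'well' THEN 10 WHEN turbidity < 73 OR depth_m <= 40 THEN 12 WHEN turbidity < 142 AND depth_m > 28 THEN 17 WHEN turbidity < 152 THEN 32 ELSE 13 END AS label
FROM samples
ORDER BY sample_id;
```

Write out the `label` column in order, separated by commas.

sample_id=200: turbidity < 73 OR depth_m <= 40 → 12
sample_id=201: turbidity < 73 OR depth_m <= 40 → 12
sample_id=202: turbidity < 73 OR depth_m <= 40 → 12
sample_id=203: turbidity < 73 OR depth_m <= 40 → 12
sample_id=204: turbidity < 73 OR depth_m <= 40 → 12
sample_id=205: turbidity < 73 OR depth_m <= 40 → 12
sample_id=206: turbidity < 66 AND site = 'well' → 10
sample_id=207: turbidity < 73 OR depth_m <= 40 → 12
sample_id=208: turbidity < 73 OR depth_m <= 40 → 12
sample_id=209: turbidity < 73 OR depth_m <= 40 → 12
sample_id=210: turbidity < 73 OR depth_m <= 40 → 12
sample_id=211: turbidity < 73 OR depth_m <= 40 → 12
sample_id=212: turbidity < 73 OR depth_m <= 40 → 12
sample_id=213: turbidity < 142 AND depth_m > 28 → 17

12, 12, 12, 12, 12, 12, 10, 12, 12, 12, 12, 12, 12, 17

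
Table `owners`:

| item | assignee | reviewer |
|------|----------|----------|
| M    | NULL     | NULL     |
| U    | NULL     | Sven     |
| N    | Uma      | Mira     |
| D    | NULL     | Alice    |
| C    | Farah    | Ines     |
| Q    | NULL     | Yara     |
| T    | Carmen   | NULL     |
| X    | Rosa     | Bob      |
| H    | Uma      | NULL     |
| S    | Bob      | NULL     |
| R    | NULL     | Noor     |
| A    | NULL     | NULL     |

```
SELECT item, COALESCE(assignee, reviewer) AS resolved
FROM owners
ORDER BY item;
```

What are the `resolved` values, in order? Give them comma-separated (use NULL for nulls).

item=A: assignee=NULL, reviewer=NULL (all NULL) → NULL
item=C: assignee=Farah → Farah
item=D: assignee=NULL, reviewer=Alice → Alice
item=H: assignee=Uma → Uma
item=M: assignee=NULL, reviewer=NULL (all NULL) → NULL
item=N: assignee=Uma → Uma
item=Q: assignee=NULL, reviewer=Yara → Yara
item=R: assignee=NULL, reviewer=Noor → Noor
item=S: assignee=Bob → Bob
item=T: assignee=Carmen → Carmen
item=U: assignee=NULL, reviewer=Sven → Sven
item=X: assignee=Rosa → Rosa

NULL, Farah, Alice, Uma, NULL, Uma, Yara, Noor, Bob, Carmen, Sven, Rosa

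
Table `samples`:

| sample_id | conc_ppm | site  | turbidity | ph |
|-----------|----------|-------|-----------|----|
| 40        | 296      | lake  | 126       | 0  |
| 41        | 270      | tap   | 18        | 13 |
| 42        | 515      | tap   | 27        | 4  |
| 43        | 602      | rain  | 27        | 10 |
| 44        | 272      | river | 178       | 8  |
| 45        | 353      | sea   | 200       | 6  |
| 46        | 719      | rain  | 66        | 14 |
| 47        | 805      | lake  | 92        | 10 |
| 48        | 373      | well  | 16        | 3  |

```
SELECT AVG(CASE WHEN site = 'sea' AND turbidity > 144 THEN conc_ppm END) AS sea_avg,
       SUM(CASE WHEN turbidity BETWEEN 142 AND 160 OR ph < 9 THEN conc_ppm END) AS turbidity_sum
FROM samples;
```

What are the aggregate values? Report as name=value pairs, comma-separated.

[sea_avg: site = 'sea' AND turbidity > 144]
sample_id=40: ✗
sample_id=41: ✗
sample_id=42: ✗
sample_id=43: ✗
sample_id=44: ✗
sample_id=45: ✓ → 353
sample_id=46: ✗
sample_id=47: ✗
sample_id=48: ✗
sea_avg = 353
—
[turbidity_sum: turbidity BETWEEN 142 AND 160 OR ph < 9]
sample_id=40: ✓ → 296
sample_id=41: ✗
sample_id=42: ✓ → 515
sample_id=43: ✗
sample_id=44: ✓ → 272
sample_id=45: ✓ → 353
sample_id=46: ✗
sample_id=47: ✗
sample_id=48: ✓ → 373
turbidity_sum = 296 + 515 + 272 + 353 + 373 = 1809

sea_avg=353, turbidity_sum=1809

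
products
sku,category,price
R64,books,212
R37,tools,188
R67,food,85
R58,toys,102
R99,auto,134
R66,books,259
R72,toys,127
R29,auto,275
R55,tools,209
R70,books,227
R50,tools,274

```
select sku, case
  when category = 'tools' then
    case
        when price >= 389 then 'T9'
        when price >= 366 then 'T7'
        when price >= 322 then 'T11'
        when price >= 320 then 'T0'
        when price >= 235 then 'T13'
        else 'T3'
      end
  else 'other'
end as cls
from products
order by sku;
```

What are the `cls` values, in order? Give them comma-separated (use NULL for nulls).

sku=R29: category='auto' → outer ELSE → other
sku=R37: category='tools' → inner[ELSE] → T3
sku=R50: category='tools' → inner[price >= 235] → T13
sku=R55: category='tools' → inner[ELSE] → T3
sku=R58: category='toys' → outer ELSE → other
sku=R64: category='books' → outer ELSE → other
sku=R66: category='books' → outer ELSE → other
sku=R67: category='food' → outer ELSE → other
sku=R70: category='books' → outer ELSE → other
sku=R72: category='toys' → outer ELSE → other
sku=R99: category='auto' → outer ELSE → other

other, T3, T13, T3, other, other, other, other, other, other, other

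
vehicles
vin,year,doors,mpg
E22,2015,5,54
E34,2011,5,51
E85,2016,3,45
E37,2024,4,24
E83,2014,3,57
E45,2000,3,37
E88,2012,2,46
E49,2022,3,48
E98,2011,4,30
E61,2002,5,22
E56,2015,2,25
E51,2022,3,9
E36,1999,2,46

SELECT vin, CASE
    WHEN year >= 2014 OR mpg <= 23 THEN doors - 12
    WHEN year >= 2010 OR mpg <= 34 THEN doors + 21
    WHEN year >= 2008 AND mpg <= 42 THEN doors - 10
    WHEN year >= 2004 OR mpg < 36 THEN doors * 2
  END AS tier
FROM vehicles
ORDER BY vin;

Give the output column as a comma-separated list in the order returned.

vin=E22: year >= 2014 OR mpg <= 23 → -7
vin=E34: year >= 2010 OR mpg <= 34 → 26
vin=E36: (no match → NULL) → NULL
vin=E37: year >= 2014 OR mpg <= 23 → -8
vin=E45: (no match → NULL) → NULL
vin=E49: year >= 2014 OR mpg <= 23 → -9
vin=E51: year >= 2014 OR mpg <= 23 → -9
vin=E56: year >= 2014 OR mpg <= 23 → -10
vin=E61: year >= 2014 OR mpg <= 23 → -7
vin=E83: year >= 2014 OR mpg <= 23 → -9
vin=E85: year >= 2014 OR mpg <= 23 → -9
vin=E88: year >= 2010 OR mpg <= 34 → 23
vin=E98: year >= 2010 OR mpg <= 34 → 25

-7, 26, NULL, -8, NULL, -9, -9, -10, -7, -9, -9, 23, 25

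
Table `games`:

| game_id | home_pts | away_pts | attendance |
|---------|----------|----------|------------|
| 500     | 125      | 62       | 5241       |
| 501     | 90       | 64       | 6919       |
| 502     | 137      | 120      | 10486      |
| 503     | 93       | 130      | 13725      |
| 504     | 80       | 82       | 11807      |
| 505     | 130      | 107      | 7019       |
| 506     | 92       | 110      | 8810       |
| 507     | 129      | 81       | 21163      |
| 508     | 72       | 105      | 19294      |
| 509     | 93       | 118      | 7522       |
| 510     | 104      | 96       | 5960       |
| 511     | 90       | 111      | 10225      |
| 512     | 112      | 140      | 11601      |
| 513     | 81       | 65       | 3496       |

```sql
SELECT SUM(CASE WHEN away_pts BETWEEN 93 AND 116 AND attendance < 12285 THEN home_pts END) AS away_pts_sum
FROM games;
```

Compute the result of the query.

game_id=500: ✗
game_id=501: ✗
game_id=502: ✗
game_id=503: ✗
game_id=504: ✗
game_id=505: ✓ → 130
game_id=506: ✓ → 92
game_id=507: ✗
game_id=508: ✗
game_id=509: ✗
game_id=510: ✓ → 104
game_id=511: ✓ → 90
game_id=512: ✗
game_id=513: ✗
away_pts_sum = 130 + 92 + 104 + 90 = 416

416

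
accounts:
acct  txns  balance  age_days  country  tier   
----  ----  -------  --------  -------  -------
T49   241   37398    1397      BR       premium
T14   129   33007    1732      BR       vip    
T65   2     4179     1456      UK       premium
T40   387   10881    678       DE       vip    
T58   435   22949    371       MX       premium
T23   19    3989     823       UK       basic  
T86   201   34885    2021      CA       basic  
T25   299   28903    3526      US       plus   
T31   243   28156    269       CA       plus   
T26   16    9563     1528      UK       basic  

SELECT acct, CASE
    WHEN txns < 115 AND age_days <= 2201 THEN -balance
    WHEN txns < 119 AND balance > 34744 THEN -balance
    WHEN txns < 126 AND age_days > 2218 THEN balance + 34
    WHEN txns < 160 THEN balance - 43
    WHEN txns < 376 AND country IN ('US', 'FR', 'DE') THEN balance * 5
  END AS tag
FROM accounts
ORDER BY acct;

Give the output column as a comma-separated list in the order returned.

acct=T14: txns < 160 → 32964
acct=T23: txns < 115 AND age_days <= 2201 → -3989
acct=T25: txns < 376 AND country IN ('US', 'FR', 'DE') → 144515
acct=T26: txns < 115 AND age_days <= 2201 → -9563
acct=T31: (no match → NULL) → NULL
acct=T40: (no match → NULL) → NULL
acct=T49: (no match → NULL) → NULL
acct=T58: (no match → NULL) → NULL
acct=T65: txns < 115 AND age_days <= 2201 → -4179
acct=T86: (no match → NULL) → NULL

32964, -3989, 144515, -9563, NULL, NULL, NULL, NULL, -4179, NULL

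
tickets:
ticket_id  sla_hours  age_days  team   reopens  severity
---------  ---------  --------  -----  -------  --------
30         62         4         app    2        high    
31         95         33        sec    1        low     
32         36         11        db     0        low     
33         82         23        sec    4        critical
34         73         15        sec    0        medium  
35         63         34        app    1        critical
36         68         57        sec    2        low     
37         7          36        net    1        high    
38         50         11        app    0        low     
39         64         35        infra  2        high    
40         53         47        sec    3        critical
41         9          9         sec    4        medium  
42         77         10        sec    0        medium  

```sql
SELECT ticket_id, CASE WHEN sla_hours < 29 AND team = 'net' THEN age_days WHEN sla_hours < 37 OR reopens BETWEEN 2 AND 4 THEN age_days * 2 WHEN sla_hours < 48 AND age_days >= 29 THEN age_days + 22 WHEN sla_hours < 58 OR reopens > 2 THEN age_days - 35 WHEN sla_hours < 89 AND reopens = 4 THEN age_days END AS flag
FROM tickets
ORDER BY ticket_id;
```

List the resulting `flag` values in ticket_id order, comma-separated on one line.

ticket_id=30: sla_hours < 37 OR reopens BETWEEN 2 AND 4 → 8
ticket_id=31: (no match → NULL) → NULL
ticket_id=32: sla_hours < 37 OR reopens BETWEEN 2 AND 4 → 22
ticket_id=33: sla_hours < 37 OR reopens BETWEEN 2 AND 4 → 46
ticket_id=34: (no match → NULL) → NULL
ticket_id=35: (no match → NULL) → NULL
ticket_id=36: sla_hours < 37 OR reopens BETWEEN 2 AND 4 → 114
ticket_id=37: sla_hours < 29 AND team = 'net' → 36
ticket_id=38: sla_hours < 58 OR reopens > 2 → -24
ticket_id=39: sla_hours < 37 OR reopens BETWEEN 2 AND 4 → 70
ticket_id=40: sla_hours < 37 OR reopens BETWEEN 2 AND 4 → 94
ticket_id=41: sla_hours < 37 OR reopens BETWEEN 2 AND 4 → 18
ticket_id=42: (no match → NULL) → NULL

8, NULL, 22, 46, NULL, NULL, 114, 36, -24, 70, 94, 18, NULL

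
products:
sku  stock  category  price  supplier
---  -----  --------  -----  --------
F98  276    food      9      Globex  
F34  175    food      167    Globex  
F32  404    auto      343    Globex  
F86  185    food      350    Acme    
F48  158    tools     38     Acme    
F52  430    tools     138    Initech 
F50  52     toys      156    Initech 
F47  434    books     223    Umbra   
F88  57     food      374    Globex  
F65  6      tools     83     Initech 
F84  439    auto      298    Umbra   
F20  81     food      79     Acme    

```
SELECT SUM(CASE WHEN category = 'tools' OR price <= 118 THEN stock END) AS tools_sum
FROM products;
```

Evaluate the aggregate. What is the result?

951

sku=F98: ✓ → 276
sku=F34: ✗
sku=F32: ✗
sku=F86: ✗
sku=F48: ✓ → 158
sku=F52: ✓ → 430
sku=F50: ✗
sku=F47: ✗
sku=F88: ✗
sku=F65: ✓ → 6
sku=F84: ✗
sku=F20: ✓ → 81
tools_sum = 276 + 158 + 430 + 6 + 81 = 951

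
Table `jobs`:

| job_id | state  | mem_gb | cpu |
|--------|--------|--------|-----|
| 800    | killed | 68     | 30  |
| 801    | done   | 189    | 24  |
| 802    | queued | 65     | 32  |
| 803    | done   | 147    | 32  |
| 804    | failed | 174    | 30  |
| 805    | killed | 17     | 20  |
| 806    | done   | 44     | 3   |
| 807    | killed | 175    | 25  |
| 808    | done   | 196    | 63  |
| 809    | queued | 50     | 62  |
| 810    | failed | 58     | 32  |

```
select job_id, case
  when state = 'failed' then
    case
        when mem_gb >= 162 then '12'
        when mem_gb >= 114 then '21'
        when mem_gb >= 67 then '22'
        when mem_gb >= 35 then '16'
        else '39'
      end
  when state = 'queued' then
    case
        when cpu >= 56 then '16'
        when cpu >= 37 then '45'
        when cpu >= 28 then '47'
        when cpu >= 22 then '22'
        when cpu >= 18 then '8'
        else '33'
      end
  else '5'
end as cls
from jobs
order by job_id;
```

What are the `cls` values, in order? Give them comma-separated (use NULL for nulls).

job_id=800: state='killed' → outer ELSE → 5
job_id=801: state='done' → outer ELSE → 5
job_id=802: state='queued' → inner[cpu >= 28] → 47
job_id=803: state='done' → outer ELSE → 5
job_id=804: state='failed' → inner[mem_gb >= 162] → 12
job_id=805: state='killed' → outer ELSE → 5
job_id=806: state='done' → outer ELSE → 5
job_id=807: state='killed' → outer ELSE → 5
job_id=808: state='done' → outer ELSE → 5
job_id=809: state='queued' → inner[cpu >= 56] → 16
job_id=810: state='failed' → inner[mem_gb >= 35] → 16

5, 5, 47, 5, 12, 5, 5, 5, 5, 16, 16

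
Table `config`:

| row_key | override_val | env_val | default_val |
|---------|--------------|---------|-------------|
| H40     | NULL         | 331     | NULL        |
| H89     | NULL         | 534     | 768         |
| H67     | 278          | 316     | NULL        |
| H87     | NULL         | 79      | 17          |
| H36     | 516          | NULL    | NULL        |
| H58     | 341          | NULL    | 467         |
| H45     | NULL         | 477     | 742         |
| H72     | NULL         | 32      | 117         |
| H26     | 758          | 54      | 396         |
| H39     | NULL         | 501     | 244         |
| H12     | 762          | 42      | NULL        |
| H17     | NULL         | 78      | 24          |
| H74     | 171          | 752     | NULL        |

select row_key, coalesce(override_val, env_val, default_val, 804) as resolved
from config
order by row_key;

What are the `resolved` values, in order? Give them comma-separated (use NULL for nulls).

762, 78, 758, 516, 501, 331, 477, 341, 278, 32, 171, 79, 534

row_key=H12: override_val=762 → 762
row_key=H17: override_val=NULL, env_val=78 → 78
row_key=H26: override_val=758 → 758
row_key=H36: override_val=516 → 516
row_key=H39: override_val=NULL, env_val=501 → 501
row_key=H40: override_val=NULL, env_val=331 → 331
row_key=H45: override_val=NULL, env_val=477 → 477
row_key=H58: override_val=341 → 341
row_key=H67: override_val=278 → 278
row_key=H72: override_val=NULL, env_val=32 → 32
row_key=H74: override_val=171 → 171
row_key=H87: override_val=NULL, env_val=79 → 79
row_key=H89: override_val=NULL, env_val=534 → 534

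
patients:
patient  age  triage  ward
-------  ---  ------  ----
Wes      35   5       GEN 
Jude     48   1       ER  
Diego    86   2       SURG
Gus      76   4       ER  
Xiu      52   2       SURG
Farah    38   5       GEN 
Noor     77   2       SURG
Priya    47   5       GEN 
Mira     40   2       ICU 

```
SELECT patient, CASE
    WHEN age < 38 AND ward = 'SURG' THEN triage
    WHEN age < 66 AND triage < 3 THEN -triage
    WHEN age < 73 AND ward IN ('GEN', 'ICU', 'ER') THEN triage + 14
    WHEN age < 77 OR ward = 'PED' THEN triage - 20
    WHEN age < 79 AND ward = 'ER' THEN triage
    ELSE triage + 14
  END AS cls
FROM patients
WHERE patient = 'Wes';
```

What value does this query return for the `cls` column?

patient = Wes: age=35, triage=5, ward=GEN.
age < 38 AND ward = 'SURG' → false
age < 66 AND triage < 3 → false
age < 73 AND ward IN ('GEN', 'ICU', 'ER') → true → 19

19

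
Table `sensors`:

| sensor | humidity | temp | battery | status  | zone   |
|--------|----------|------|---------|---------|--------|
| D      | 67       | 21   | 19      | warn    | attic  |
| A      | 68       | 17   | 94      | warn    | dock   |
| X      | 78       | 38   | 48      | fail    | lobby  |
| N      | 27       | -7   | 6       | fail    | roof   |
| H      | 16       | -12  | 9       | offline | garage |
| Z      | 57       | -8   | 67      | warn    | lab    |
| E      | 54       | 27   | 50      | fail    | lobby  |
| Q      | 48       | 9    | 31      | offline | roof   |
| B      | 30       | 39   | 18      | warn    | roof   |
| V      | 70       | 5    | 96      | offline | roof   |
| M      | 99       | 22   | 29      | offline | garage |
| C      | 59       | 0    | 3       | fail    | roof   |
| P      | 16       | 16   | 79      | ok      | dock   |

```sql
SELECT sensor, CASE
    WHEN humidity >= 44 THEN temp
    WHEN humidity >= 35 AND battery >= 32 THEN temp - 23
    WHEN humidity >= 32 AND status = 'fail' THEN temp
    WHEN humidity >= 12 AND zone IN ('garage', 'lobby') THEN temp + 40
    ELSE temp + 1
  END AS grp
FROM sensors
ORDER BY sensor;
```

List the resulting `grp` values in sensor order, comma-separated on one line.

17, 40, 0, 21, 27, 28, 22, -6, 17, 9, 5, 38, -8

sensor=A: humidity >= 44 → 17
sensor=B: ELSE → 40
sensor=C: humidity >= 44 → 0
sensor=D: humidity >= 44 → 21
sensor=E: humidity >= 44 → 27
sensor=H: humidity >= 12 AND zone IN ('garage', 'lobby') → 28
sensor=M: humidity >= 44 → 22
sensor=N: ELSE → -6
sensor=P: ELSE → 17
sensor=Q: humidity >= 44 → 9
sensor=V: humidity >= 44 → 5
sensor=X: humidity >= 44 → 38
sensor=Z: humidity >= 44 → -8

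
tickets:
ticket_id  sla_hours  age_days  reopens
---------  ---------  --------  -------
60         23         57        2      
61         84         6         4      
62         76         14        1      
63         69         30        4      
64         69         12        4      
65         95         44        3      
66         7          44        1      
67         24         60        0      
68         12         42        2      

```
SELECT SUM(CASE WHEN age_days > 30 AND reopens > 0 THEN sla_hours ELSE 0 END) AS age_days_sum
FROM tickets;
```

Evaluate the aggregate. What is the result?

137

ticket_id=60: ✓ → 23
ticket_id=61: ✗
ticket_id=62: ✗
ticket_id=63: ✗
ticket_id=64: ✗
ticket_id=65: ✓ → 95
ticket_id=66: ✓ → 7
ticket_id=67: ✗
ticket_id=68: ✓ → 12
age_days_sum = 23 + 95 + 7 + 12 = 137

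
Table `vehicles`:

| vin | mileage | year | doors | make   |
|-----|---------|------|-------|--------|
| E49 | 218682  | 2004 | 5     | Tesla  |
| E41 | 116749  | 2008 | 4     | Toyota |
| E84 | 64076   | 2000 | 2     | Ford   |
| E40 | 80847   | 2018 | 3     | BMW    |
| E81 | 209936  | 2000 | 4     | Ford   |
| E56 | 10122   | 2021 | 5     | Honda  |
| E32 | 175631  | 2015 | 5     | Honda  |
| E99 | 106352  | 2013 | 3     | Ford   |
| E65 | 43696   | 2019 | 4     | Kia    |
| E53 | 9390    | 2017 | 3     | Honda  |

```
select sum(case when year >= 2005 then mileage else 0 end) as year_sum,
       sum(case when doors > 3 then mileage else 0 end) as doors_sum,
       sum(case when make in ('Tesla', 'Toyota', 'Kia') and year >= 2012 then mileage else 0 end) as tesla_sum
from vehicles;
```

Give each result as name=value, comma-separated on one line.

[year_sum: year >= 2005]
vin=E49: ✗
vin=E41: ✓ → 116749
vin=E84: ✗
vin=E40: ✓ → 80847
vin=E81: ✗
vin=E56: ✓ → 10122
vin=E32: ✓ → 175631
vin=E99: ✓ → 106352
vin=E65: ✓ → 43696
vin=E53: ✓ → 9390
year_sum = 116749 + 80847 + 10122 + 175631 + 106352 + 43696 + 9390 = 542787
—
[doors_sum: doors > 3]
vin=E49: ✓ → 218682
vin=E41: ✓ → 116749
vin=E84: ✗
vin=E40: ✗
vin=E81: ✓ → 209936
vin=E56: ✓ → 10122
vin=E32: ✓ → 175631
vin=E99: ✗
vin=E65: ✓ → 43696
vin=E53: ✗
doors_sum = 218682 + 116749 + 209936 + 10122 + 175631 + 43696 = 774816
—
[tesla_sum: make in ('Tesla', 'Toyota', 'Kia') and year >= 2012]
vin=E49: ✗
vin=E41: ✗
vin=E84: ✗
vin=E40: ✗
vin=E81: ✗
vin=E56: ✗
vin=E32: ✗
vin=E99: ✗
vin=E65: ✓ → 43696
vin=E53: ✗
tesla_sum = 43696

year_sum=542787, doors_sum=774816, tesla_sum=43696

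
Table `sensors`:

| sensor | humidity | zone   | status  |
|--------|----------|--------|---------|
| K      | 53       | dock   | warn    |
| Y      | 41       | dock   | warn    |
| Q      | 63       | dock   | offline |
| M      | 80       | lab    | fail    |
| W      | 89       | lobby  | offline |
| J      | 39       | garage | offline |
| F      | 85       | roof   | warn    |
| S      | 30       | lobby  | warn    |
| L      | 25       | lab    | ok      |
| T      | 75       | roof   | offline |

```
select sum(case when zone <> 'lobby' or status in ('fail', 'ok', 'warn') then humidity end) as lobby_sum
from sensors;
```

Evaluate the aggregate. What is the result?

491

sensor=K: ✓ → 53
sensor=Y: ✓ → 41
sensor=Q: ✓ → 63
sensor=M: ✓ → 80
sensor=W: ✗
sensor=J: ✓ → 39
sensor=F: ✓ → 85
sensor=S: ✓ → 30
sensor=L: ✓ → 25
sensor=T: ✓ → 75
lobby_sum = 53 + 41 + 63 + 80 + 39 + 85 + 30 + 25 + 75 = 491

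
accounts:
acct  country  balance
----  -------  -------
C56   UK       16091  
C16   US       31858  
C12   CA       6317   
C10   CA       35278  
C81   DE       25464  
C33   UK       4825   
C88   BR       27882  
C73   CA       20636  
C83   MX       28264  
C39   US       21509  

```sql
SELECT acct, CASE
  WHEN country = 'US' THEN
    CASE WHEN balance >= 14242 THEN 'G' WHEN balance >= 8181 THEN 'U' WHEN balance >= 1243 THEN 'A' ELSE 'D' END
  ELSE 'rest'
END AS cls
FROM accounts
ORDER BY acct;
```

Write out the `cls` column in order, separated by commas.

rest, rest, G, rest, G, rest, rest, rest, rest, rest

acct=C10: country='CA' → outer ELSE → rest
acct=C12: country='CA' → outer ELSE → rest
acct=C16: country='US' → inner[balance >= 14242] → G
acct=C33: country='UK' → outer ELSE → rest
acct=C39: country='US' → inner[balance >= 14242] → G
acct=C56: country='UK' → outer ELSE → rest
acct=C73: country='CA' → outer ELSE → rest
acct=C81: country='DE' → outer ELSE → rest
acct=C83: country='MX' → outer ELSE → rest
acct=C88: country='BR' → outer ELSE → rest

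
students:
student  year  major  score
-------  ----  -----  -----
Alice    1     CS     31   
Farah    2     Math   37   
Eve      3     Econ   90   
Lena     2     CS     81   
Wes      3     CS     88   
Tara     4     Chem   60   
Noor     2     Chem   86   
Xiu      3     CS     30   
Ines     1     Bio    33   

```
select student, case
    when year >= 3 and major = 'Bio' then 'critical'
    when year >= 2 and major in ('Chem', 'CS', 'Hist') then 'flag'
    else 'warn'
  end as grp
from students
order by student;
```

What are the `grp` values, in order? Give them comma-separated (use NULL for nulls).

student=Alice: ELSE → warn
student=Eve: ELSE → warn
student=Farah: ELSE → warn
student=Ines: ELSE → warn
student=Lena: year >= 2 and major in ('Chem', 'CS', 'Hist') → flag
student=Noor: year >= 2 and major in ('Chem', 'CS', 'Hist') → flag
student=Tara: year >= 2 and major in ('Chem', 'CS', 'Hist') → flag
student=Wes: year >= 2 and major in ('Chem', 'CS', 'Hist') → flag
student=Xiu: year >= 2 and major in ('Chem', 'CS', 'Hist') → flag

warn, warn, warn, warn, flag, flag, flag, flag, flag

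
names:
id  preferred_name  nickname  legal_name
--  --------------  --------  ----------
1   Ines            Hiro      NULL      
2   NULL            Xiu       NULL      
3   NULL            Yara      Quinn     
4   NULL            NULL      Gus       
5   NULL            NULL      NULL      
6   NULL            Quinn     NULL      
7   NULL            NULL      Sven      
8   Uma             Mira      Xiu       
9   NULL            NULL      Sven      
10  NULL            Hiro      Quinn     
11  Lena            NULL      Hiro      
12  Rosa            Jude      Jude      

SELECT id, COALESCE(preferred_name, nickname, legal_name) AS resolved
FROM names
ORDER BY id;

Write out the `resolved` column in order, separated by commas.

Ines, Xiu, Yara, Gus, NULL, Quinn, Sven, Uma, Sven, Hiro, Lena, Rosa

id=1: preferred_name=Ines → Ines
id=2: preferred_name=NULL, nickname=Xiu → Xiu
id=3: preferred_name=NULL, nickname=Yara → Yara
id=4: preferred_name=NULL, nickname=NULL, legal_name=Gus → Gus
id=5: preferred_name=NULL, nickname=NULL, legal_name=NULL (all NULL) → NULL
id=6: preferred_name=NULL, nickname=Quinn → Quinn
id=7: preferred_name=NULL, nickname=NULL, legal_name=Sven → Sven
id=8: preferred_name=Uma → Uma
id=9: preferred_name=NULL, nickname=NULL, legal_name=Sven → Sven
id=10: preferred_name=NULL, nickname=Hiro → Hiro
id=11: preferred_name=Lena → Lena
id=12: preferred_name=Rosa → Rosa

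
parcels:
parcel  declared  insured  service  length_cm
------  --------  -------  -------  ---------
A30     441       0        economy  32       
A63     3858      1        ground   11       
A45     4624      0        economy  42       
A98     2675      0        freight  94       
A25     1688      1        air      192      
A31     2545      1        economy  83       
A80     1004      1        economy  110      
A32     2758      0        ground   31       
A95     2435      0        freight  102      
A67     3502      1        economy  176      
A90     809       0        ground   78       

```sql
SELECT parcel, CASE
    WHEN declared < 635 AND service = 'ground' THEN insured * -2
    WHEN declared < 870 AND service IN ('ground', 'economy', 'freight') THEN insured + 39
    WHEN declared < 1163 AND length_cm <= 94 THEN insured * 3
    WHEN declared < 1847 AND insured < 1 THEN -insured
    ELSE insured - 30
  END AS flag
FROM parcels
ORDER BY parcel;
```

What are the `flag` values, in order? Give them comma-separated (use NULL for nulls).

-29, 39, -29, -30, -30, -29, -29, -29, 39, -30, -30

parcel=A25: ELSE → -29
parcel=A30: declared < 870 AND service IN ('ground', 'economy', 'freight') → 39
parcel=A31: ELSE → -29
parcel=A32: ELSE → -30
parcel=A45: ELSE → -30
parcel=A63: ELSE → -29
parcel=A67: ELSE → -29
parcel=A80: ELSE → -29
parcel=A90: declared < 870 AND service IN ('ground', 'economy', 'freight') → 39
parcel=A95: ELSE → -30
parcel=A98: ELSE → -30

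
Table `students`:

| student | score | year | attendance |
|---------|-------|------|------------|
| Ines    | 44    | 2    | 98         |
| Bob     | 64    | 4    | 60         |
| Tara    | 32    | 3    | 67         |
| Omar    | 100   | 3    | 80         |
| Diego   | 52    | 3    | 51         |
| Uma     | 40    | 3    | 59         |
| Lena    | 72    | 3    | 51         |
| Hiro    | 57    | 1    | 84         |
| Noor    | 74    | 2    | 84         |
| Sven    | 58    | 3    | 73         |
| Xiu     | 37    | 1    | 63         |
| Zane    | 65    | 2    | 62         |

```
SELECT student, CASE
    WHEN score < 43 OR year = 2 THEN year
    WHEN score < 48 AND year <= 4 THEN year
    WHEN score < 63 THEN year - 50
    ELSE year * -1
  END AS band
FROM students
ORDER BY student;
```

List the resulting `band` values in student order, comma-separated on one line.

-4, -47, -49, 2, -3, 2, -3, -47, 3, 3, 1, 2

student=Bob: ELSE → -4
student=Diego: score < 63 → -47
student=Hiro: score < 63 → -49
student=Ines: score < 43 OR year = 2 → 2
student=Lena: ELSE → -3
student=Noor: score < 43 OR year = 2 → 2
student=Omar: ELSE → -3
student=Sven: score < 63 → -47
student=Tara: score < 43 OR year = 2 → 3
student=Uma: score < 43 OR year = 2 → 3
student=Xiu: score < 43 OR year = 2 → 1
student=Zane: score < 43 OR year = 2 → 2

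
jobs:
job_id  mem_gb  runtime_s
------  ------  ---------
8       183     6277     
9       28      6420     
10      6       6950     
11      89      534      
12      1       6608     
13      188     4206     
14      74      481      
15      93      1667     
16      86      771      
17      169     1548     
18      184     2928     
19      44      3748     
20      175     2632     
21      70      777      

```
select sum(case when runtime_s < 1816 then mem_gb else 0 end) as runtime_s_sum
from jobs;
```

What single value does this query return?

job_id=8: ✗
job_id=9: ✗
job_id=10: ✗
job_id=11: ✓ → 89
job_id=12: ✗
job_id=13: ✗
job_id=14: ✓ → 74
job_id=15: ✓ → 93
job_id=16: ✓ → 86
job_id=17: ✓ → 169
job_id=18: ✗
job_id=19: ✗
job_id=20: ✗
job_id=21: ✓ → 70
runtime_s_sum = 89 + 74 + 93 + 86 + 169 + 70 = 581

581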